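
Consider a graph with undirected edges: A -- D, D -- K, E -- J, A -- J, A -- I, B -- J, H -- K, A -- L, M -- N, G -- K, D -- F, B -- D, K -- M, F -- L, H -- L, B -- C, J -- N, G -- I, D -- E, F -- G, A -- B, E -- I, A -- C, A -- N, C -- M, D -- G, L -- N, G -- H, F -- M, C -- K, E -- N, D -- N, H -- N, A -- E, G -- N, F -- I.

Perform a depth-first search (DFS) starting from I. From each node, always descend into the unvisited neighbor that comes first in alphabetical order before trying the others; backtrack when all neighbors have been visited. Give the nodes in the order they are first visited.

Visit I
I → A
A → B
B → C
C → K
K → D
D → E
E → J
J → N
N → G
G → F
F → L
L → H
F → M

I, A, B, C, K, D, E, J, N, G, F, L, H, M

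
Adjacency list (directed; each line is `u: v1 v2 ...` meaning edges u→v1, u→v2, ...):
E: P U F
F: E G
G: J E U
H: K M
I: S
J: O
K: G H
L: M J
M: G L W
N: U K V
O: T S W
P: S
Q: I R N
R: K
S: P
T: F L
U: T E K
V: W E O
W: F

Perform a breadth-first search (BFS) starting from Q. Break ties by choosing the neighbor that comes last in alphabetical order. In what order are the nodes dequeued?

Q → R → N → I → K → V → U → S → H → G → W → O → E → T → P → M → J → F → L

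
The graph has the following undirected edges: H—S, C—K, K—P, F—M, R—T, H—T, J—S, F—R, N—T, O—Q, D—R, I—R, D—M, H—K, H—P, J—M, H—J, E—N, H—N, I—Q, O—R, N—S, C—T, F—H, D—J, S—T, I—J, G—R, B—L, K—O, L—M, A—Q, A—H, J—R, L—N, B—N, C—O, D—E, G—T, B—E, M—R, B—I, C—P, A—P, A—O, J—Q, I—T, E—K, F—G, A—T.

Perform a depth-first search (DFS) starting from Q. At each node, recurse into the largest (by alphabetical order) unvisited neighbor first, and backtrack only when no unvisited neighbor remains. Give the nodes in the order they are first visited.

Q, O, R, T, S, N, L, M, J, I, B, E, K, P, H, F, G, A, C, D

Visit Q
Q → O
O → R
R → T
T → S
S → N
N → L
L → M
M → J
J → I
I → B
B → E
E → K
K → P
P → H
H → F
F → G
H → A
P → C
E → D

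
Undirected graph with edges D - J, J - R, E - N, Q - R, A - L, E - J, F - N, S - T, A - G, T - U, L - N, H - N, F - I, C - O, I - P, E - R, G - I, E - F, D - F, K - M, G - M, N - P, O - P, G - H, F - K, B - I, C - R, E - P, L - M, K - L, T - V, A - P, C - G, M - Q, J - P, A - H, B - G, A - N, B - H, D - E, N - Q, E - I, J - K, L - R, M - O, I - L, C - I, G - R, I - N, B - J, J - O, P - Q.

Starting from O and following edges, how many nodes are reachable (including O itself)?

BFS from O visits: O, P, M, J, C, Q, N, I, E, A, L, K, G, R, D, B, H, F
Reachable nodes: 18 of 22 total.

18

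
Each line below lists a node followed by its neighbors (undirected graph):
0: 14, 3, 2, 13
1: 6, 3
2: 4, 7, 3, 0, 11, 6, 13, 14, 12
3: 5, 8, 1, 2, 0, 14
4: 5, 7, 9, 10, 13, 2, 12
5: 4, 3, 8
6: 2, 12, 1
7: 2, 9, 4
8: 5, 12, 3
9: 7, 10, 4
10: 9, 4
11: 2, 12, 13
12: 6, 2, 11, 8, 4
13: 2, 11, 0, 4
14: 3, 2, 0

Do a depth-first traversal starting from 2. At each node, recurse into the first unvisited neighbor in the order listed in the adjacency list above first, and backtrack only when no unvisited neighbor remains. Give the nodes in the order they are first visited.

Visit 2
2 → 4
4 → 5
5 → 3
3 → 8
8 → 12
12 → 6
6 → 1
12 → 11
11 → 13
13 → 0
0 → 14
4 → 7
7 → 9
9 → 10

2, 4, 5, 3, 8, 12, 6, 1, 11, 13, 0, 14, 7, 9, 10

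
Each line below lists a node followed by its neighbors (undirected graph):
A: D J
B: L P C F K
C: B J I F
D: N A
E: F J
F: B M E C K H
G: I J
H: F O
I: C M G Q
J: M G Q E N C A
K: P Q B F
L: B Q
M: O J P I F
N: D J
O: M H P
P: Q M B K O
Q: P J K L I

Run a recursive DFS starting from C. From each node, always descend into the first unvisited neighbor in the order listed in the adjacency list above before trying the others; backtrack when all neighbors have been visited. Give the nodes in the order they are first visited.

C, B, L, Q, P, M, O, H, F, E, J, G, I, N, D, A, K

Visit C
C → B
B → L
L → Q
Q → P
P → M
M → O
O → H
H → F
F → E
E → J
J → G
G → I
J → N
N → D
D → A
F → K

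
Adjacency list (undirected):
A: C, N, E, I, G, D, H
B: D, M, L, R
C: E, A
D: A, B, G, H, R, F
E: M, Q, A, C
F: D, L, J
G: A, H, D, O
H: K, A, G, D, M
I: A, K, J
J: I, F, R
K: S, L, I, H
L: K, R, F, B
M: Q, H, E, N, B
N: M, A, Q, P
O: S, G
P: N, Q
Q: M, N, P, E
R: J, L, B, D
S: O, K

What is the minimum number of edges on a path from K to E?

Level 0: K
Level 1: H, I, L, S
Level 2: A, B, D, F, G, J, M, O, R
Level 3: C, E, N, Q
Level 4: P
E first appears at level 3.

3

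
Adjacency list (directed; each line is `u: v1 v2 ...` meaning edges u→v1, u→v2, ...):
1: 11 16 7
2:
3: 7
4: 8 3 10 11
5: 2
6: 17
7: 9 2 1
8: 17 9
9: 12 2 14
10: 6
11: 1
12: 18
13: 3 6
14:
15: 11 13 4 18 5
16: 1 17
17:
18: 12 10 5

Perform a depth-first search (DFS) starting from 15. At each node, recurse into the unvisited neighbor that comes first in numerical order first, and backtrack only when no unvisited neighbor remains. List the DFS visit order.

Visit 15
15 → 4
4 → 3
3 → 7
7 → 1
1 → 11
1 → 16
16 → 17
7 → 2
7 → 9
9 → 12
12 → 18
18 → 5
18 → 10
10 → 6
9 → 14
4 → 8
15 → 13

15 → 4 → 3 → 7 → 1 → 11 → 16 → 17 → 2 → 9 → 12 → 18 → 5 → 10 → 6 → 14 → 8 → 13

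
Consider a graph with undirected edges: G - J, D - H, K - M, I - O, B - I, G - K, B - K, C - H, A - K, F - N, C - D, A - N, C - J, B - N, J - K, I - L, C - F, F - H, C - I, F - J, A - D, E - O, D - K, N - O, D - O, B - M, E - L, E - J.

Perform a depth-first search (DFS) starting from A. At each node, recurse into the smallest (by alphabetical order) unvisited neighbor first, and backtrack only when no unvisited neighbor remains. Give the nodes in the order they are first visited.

Visit A
A → D
D → C
C → F
F → H
F → J
J → E
E → L
L → I
I → B
B → K
K → G
K → M
B → N
N → O

A D C F H J E L I B K G M N O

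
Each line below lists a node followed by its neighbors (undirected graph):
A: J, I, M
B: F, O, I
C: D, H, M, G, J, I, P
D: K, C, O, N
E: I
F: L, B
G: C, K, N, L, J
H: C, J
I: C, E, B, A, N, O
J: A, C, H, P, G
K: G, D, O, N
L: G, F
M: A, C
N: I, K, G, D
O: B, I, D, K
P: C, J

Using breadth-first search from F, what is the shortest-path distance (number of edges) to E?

3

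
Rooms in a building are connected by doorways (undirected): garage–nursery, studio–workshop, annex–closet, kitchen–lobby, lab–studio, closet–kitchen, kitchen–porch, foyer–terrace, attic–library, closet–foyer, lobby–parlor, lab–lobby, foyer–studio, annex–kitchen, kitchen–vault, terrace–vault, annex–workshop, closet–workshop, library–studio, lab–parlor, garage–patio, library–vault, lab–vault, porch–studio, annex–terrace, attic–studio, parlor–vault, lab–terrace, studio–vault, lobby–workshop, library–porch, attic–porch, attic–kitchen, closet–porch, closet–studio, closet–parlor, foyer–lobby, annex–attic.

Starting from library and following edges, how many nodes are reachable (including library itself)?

14

BFS from library visits: library, vault, studio, porch, attic, terrace, parlor, lab, kitchen, workshop, foyer, closet, annex, lobby
Reachable nodes: 14 of 17 total.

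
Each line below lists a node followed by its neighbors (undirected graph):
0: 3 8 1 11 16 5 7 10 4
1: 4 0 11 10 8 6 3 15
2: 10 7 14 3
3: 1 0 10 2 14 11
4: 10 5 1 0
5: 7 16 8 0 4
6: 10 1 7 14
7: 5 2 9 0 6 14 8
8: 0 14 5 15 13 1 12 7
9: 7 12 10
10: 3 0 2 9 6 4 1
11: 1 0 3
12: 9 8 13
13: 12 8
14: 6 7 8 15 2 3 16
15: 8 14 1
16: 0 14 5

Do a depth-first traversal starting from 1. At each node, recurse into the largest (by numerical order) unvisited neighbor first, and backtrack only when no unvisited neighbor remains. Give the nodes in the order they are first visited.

1, 15, 14, 16, 5, 8, 13, 12, 9, 10, 6, 7, 2, 3, 11, 0, 4

Visit 1
1 → 15
15 → 14
14 → 16
16 → 5
5 → 8
8 → 13
13 → 12
12 → 9
9 → 10
10 → 6
6 → 7
7 → 2
2 → 3
3 → 11
11 → 0
0 → 4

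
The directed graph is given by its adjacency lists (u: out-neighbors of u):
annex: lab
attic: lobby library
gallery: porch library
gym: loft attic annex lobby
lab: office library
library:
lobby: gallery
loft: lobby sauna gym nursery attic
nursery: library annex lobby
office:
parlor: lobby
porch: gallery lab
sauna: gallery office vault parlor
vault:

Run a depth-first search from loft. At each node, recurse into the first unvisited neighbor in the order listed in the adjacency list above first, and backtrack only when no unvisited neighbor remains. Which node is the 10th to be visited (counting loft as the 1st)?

parlor

Visit loft
loft → lobby
lobby → gallery
gallery → porch
porch → lab
lab → office
lab → library
loft → sauna
sauna → vault
sauna → parlor
loft → gym
gym → attic
gym → annex
loft → nursery

Visit order: loft, lobby, gallery, porch, lab, office, library, sauna, vault, parlor, gym, attic, annex, nursery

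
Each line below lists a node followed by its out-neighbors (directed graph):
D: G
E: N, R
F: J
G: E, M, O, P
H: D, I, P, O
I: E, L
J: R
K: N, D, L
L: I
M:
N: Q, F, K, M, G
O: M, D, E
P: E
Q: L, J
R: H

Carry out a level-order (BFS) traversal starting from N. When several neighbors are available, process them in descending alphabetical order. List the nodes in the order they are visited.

N, Q, M, K, G, F, L, J, D, P, O, E, I, R, H

Visit N; enqueue Q, M, K, G, F → queue [Q, M, K, G, F]
Visit Q; enqueue L, J → queue [M, K, G, F, L, J]
Visit M → queue [K, G, F, L, J]
Visit K; enqueue D → queue [G, F, L, J, D]
Visit G; enqueue P, O, E → queue [F, L, J, D, P, O, E]
Visit F → queue [L, J, D, P, O, E]
Visit L; enqueue I → queue [J, D, P, O, E, I]
Visit J; enqueue R → queue [D, P, O, E, I, R]
Visit D → queue [P, O, E, I, R]
Visit P → queue [O, E, I, R]
Visit O → queue [E, I, R]
Visit E → queue [I, R]
Visit I → queue [R]
Visit R; enqueue H → queue [H]
Visit H → queue []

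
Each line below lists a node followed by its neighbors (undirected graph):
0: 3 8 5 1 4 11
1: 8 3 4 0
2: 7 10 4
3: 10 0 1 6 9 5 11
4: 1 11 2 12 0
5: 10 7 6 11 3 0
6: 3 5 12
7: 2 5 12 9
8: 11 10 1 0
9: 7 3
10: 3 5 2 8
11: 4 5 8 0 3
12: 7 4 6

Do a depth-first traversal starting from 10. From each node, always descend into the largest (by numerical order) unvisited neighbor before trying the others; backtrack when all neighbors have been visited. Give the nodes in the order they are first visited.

10, 8, 11, 5, 7, 12, 6, 3, 9, 1, 4, 2, 0

Visit 10
10 → 8
8 → 11
11 → 5
5 → 7
7 → 12
12 → 6
6 → 3
3 → 9
3 → 1
1 → 4
4 → 2
4 → 0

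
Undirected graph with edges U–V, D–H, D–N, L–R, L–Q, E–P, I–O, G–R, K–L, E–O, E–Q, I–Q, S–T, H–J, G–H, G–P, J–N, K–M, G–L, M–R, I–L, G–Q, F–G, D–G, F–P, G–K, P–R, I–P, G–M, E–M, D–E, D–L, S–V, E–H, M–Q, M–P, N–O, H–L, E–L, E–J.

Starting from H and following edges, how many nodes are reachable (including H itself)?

BFS from H visits: H, D, E, G, J, L, N, M, O, P, Q, F, K, R, I
Reachable nodes: 15 of 19 total.

15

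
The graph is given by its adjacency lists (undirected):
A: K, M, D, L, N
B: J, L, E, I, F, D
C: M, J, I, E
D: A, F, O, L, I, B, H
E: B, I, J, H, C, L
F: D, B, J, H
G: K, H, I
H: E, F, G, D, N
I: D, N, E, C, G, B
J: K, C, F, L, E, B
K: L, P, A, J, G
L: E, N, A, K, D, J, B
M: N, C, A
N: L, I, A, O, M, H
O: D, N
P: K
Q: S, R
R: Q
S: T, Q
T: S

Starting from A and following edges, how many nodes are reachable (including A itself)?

BFS from A visits: A, K, M, D, L, N, P, J, G, C, F, O, I, B, H, E
Reachable nodes: 16 of 20 total.

16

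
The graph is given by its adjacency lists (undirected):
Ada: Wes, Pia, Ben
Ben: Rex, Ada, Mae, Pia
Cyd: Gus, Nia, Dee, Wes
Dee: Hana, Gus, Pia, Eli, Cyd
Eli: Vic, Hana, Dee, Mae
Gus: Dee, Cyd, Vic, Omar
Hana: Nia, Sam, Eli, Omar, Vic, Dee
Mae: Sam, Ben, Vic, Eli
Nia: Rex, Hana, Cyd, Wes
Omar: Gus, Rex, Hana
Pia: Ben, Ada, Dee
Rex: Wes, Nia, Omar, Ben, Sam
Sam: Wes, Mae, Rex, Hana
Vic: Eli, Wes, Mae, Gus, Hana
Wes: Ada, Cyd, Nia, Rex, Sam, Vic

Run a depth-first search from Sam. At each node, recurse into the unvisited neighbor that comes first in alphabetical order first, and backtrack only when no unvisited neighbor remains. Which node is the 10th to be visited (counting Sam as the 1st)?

Visit Sam
Sam → Hana
Hana → Dee
Dee → Cyd
Cyd → Gus
Gus → Omar
Omar → Rex
Rex → Ben
Ben → Ada
Ada → Pia
Ada → Wes
Wes → Nia
Wes → Vic
Vic → Eli
Eli → Mae

Visit order: Sam, Hana, Dee, Cyd, Gus, Omar, Rex, Ben, Ada, Pia, Wes, Nia, Vic, Eli, Mae

Pia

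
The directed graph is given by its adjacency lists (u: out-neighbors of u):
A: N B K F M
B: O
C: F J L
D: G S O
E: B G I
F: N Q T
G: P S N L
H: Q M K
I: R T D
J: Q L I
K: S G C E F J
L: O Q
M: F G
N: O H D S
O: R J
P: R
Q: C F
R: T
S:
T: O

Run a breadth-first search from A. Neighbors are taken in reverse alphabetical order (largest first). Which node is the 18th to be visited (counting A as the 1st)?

P

Visit A; enqueue N, M, K, F, B → queue [N, M, K, F, B]
Visit N; enqueue S, O, H, D → queue [M, K, F, B, S, O, H, D]
Visit M; enqueue G → queue [K, F, B, S, O, H, D, G]
Visit K; enqueue J, E, C → queue [F, B, S, O, H, D, G, J, E, C]
Visit F; enqueue T, Q → queue [B, S, O, H, D, G, J, E, C, T, Q]
Visit B → queue [S, O, H, D, G, J, E, C, T, Q]
Visit S → queue [O, H, D, G, J, E, C, T, Q]
Visit O; enqueue R → queue [H, D, G, J, E, C, T, Q, R]
Visit H → queue [D, G, J, E, C, T, Q, R]
Visit D → queue [G, J, E, C, T, Q, R]
Visit G; enqueue P, L → queue [J, E, C, T, Q, R, P, L]
Visit J; enqueue I → queue [E, C, T, Q, R, P, L, I]
Visit E → queue [C, T, Q, R, P, L, I]
Visit C → queue [T, Q, R, P, L, I]
Visit T → queue [Q, R, P, L, I]
Visit Q → queue [R, P, L, I]
Visit R → queue [P, L, I]
Visit P → queue [L, I]
Visit L → queue [I]
Visit I → queue []

Visit order: A, N, M, K, F, B, S, O, H, D, G, J, E, C, T, Q, R, P, L, I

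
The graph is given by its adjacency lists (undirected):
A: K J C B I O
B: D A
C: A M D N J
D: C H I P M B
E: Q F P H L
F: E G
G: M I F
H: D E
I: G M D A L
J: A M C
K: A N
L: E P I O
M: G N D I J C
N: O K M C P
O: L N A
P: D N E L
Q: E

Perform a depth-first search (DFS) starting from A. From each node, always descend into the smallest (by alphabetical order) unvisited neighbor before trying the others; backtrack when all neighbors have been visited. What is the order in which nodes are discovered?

A -> B -> D -> C -> J -> M -> G -> F -> E -> H -> L -> I -> O -> N -> K -> P -> Q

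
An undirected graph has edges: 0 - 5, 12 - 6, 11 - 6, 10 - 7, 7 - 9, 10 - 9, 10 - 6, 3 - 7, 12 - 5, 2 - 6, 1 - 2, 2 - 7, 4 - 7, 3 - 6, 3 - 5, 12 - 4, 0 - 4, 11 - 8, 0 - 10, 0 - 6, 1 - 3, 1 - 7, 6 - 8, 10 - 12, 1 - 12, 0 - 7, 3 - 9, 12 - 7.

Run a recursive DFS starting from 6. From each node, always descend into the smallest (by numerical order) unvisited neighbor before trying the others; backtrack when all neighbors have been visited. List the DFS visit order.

6 0 4 7 1 2 3 5 12 10 9 8 11

Visit 6
6 → 0
0 → 4
4 → 7
7 → 1
1 → 2
1 → 3
3 → 5
5 → 12
12 → 10
10 → 9
6 → 8
8 → 11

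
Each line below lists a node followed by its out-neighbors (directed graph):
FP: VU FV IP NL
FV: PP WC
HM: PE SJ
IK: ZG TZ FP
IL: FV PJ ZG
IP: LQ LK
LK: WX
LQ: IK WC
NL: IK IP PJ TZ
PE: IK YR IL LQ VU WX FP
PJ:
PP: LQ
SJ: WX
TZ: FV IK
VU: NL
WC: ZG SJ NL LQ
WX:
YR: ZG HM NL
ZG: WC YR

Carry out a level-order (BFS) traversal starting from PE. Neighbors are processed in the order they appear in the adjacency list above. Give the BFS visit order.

PE -> IK -> YR -> IL -> LQ -> VU -> WX -> FP -> ZG -> TZ -> HM -> NL -> FV -> PJ -> WC -> IP -> SJ -> PP -> LK

Visit PE; enqueue IK, YR, IL, LQ, VU, WX, FP → queue [IK, YR, IL, LQ, VU, WX, FP]
Visit IK; enqueue ZG, TZ → queue [YR, IL, LQ, VU, WX, FP, ZG, TZ]
Visit YR; enqueue HM, NL → queue [IL, LQ, VU, WX, FP, ZG, TZ, HM, NL]
Visit IL; enqueue FV, PJ → queue [LQ, VU, WX, FP, ZG, TZ, HM, NL, FV, PJ]
Visit LQ; enqueue WC → queue [VU, WX, FP, ZG, TZ, HM, NL, FV, PJ, WC]
Visit VU → queue [WX, FP, ZG, TZ, HM, NL, FV, PJ, WC]
Visit WX → queue [FP, ZG, TZ, HM, NL, FV, PJ, WC]
Visit FP; enqueue IP → queue [ZG, TZ, HM, NL, FV, PJ, WC, IP]
Visit ZG → queue [TZ, HM, NL, FV, PJ, WC, IP]
Visit TZ → queue [HM, NL, FV, PJ, WC, IP]
Visit HM; enqueue SJ → queue [NL, FV, PJ, WC, IP, SJ]
Visit NL → queue [FV, PJ, WC, IP, SJ]
Visit FV; enqueue PP → queue [PJ, WC, IP, SJ, PP]
Visit PJ → queue [WC, IP, SJ, PP]
Visit WC → queue [IP, SJ, PP]
Visit IP; enqueue LK → queue [SJ, PP, LK]
Visit SJ → queue [PP, LK]
Visit PP → queue [LK]
Visit LK → queue []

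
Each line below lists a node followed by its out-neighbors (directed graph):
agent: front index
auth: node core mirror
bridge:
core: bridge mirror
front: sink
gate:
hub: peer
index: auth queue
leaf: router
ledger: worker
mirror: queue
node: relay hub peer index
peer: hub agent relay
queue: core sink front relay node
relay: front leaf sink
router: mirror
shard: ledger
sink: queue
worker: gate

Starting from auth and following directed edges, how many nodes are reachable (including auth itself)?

BFS from auth visits: auth, node, mirror, core, relay, peer, index, hub, queue, bridge, sink, leaf, front, agent, router
Reachable nodes: 15 of 19 total.

15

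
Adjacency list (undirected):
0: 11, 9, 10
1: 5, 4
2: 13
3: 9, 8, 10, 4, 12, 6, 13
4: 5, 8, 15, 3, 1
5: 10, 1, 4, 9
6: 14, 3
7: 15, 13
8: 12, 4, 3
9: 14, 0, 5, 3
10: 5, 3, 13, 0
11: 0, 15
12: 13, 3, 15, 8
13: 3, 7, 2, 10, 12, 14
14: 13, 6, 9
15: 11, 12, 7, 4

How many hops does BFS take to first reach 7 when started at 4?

Level 0: 4
Level 1: 1, 3, 5, 8, 15
Level 2: 6, 7, 9, 10, 11, 12, 13
Level 3: 0, 2, 14
7 first appears at level 2.

2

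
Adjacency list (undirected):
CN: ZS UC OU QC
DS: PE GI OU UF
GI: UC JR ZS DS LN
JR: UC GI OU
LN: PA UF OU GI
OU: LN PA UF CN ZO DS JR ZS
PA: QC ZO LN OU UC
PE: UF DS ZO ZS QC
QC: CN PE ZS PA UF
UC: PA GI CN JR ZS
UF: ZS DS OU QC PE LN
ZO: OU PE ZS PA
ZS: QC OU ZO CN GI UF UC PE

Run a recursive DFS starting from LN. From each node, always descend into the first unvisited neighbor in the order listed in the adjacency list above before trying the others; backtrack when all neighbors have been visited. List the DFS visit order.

LN PA QC CN ZS OU UF DS PE ZO GI UC JR

Visit LN
LN → PA
PA → QC
QC → CN
CN → ZS
ZS → OU
OU → UF
UF → DS
DS → PE
PE → ZO
DS → GI
GI → UC
UC → JR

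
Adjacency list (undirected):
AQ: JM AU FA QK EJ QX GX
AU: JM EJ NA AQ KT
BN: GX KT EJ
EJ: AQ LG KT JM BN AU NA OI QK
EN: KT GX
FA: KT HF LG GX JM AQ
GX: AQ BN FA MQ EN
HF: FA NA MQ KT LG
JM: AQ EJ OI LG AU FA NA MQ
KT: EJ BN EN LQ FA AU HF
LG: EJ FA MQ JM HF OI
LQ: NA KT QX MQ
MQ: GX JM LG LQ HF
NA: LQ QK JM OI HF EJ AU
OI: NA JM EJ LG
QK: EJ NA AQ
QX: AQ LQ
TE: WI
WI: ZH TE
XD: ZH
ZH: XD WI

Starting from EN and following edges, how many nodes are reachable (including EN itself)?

17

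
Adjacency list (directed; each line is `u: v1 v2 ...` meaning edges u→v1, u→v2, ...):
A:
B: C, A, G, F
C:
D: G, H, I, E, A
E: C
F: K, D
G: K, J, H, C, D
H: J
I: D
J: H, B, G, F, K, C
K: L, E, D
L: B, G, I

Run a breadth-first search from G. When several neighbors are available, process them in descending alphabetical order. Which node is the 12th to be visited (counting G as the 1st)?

A

Visit G; enqueue K, J, H, D, C → queue [K, J, H, D, C]
Visit K; enqueue L, E → queue [J, H, D, C, L, E]
Visit J; enqueue F, B → queue [H, D, C, L, E, F, B]
Visit H → queue [D, C, L, E, F, B]
Visit D; enqueue I, A → queue [C, L, E, F, B, I, A]
Visit C → queue [L, E, F, B, I, A]
Visit L → queue [E, F, B, I, A]
Visit E → queue [F, B, I, A]
Visit F → queue [B, I, A]
Visit B → queue [I, A]
Visit I → queue [A]
Visit A → queue []

Visit order: G, K, J, H, D, C, L, E, F, B, I, A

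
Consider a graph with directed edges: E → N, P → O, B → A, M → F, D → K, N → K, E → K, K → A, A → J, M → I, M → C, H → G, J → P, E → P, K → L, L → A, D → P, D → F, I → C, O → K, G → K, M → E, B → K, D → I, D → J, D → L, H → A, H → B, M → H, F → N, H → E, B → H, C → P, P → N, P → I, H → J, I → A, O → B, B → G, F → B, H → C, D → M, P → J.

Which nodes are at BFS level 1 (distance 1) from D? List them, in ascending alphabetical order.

F, I, J, K, L, M, P

Level 0: D
Level 1: F, I, J, K, L, M, P
Level 2: A, B, C, E, H, N, O
Level 3: G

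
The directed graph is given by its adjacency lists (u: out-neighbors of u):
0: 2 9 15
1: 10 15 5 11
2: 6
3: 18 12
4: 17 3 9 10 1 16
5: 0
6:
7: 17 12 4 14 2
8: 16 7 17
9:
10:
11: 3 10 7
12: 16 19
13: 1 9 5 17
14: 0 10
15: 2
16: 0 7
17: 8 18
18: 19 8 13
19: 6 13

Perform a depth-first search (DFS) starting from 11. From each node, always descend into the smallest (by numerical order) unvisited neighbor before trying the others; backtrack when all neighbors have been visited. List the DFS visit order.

Visit 11
11 → 3
3 → 12
12 → 16
16 → 0
0 → 2
2 → 6
0 → 9
0 → 15
16 → 7
7 → 4
4 → 1
1 → 5
1 → 10
4 → 17
17 → 8
17 → 18
18 → 13
18 → 19
7 → 14

11, 3, 12, 16, 0, 2, 6, 9, 15, 7, 4, 1, 5, 10, 17, 8, 18, 13, 19, 14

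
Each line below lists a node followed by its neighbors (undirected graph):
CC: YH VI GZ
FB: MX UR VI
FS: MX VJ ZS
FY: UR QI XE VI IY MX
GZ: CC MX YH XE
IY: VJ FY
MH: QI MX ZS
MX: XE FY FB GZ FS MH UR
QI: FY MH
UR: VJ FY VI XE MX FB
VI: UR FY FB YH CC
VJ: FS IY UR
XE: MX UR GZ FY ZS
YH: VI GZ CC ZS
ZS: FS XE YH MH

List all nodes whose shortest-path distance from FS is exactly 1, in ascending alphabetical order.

MX, VJ, ZS

Level 0: FS
Level 1: MX, VJ, ZS
Level 2: FB, FY, GZ, IY, MH, UR, XE, YH
Level 3: CC, QI, VI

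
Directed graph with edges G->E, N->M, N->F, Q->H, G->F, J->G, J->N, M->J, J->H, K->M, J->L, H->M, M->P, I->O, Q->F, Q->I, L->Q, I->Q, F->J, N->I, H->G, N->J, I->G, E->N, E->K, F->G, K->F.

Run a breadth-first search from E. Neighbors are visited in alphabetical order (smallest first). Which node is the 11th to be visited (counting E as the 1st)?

Visit E; enqueue K, N → queue [K, N]
Visit K; enqueue F, M → queue [N, F, M]
Visit N; enqueue I, J → queue [F, M, I, J]
Visit F; enqueue G → queue [M, I, J, G]
Visit M; enqueue P → queue [I, J, G, P]
Visit I; enqueue O, Q → queue [J, G, P, O, Q]
Visit J; enqueue H, L → queue [G, P, O, Q, H, L]
Visit G → queue [P, O, Q, H, L]
Visit P → queue [O, Q, H, L]
Visit O → queue [Q, H, L]
Visit Q → queue [H, L]
Visit H → queue [L]
Visit L → queue []

Visit order: E, K, N, F, M, I, J, G, P, O, Q, H, L

Q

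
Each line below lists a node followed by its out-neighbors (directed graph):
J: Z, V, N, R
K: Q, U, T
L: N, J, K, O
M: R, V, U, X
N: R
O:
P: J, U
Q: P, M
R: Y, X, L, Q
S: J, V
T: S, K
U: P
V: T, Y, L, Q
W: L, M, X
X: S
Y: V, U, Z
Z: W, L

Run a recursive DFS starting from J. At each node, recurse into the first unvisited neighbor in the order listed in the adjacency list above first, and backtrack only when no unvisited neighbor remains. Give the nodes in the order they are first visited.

Visit J
J → Z
Z → W
W → L
L → N
N → R
R → Y
Y → V
V → T
T → S
T → K
K → Q
Q → P
P → U
Q → M
M → X
L → O

J → Z → W → L → N → R → Y → V → T → S → K → Q → P → U → M → X → O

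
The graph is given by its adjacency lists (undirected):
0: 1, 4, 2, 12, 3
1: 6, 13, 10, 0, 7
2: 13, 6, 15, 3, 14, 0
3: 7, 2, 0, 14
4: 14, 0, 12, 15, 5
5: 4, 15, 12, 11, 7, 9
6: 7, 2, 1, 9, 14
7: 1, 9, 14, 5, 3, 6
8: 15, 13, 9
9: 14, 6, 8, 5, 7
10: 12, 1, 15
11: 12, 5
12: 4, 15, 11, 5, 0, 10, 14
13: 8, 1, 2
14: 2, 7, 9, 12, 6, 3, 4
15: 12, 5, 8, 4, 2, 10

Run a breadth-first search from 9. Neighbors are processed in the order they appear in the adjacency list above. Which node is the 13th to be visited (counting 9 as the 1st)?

13

Visit 9; enqueue 14, 6, 8, 5, 7 → queue [14, 6, 8, 5, 7]
Visit 14; enqueue 2, 12, 3, 4 → queue [6, 8, 5, 7, 2, 12, 3, 4]
Visit 6; enqueue 1 → queue [8, 5, 7, 2, 12, 3, 4, 1]
Visit 8; enqueue 15, 13 → queue [5, 7, 2, 12, 3, 4, 1, 15, 13]
Visit 5; enqueue 11 → queue [7, 2, 12, 3, 4, 1, 15, 13, 11]
Visit 7 → queue [2, 12, 3, 4, 1, 15, 13, 11]
Visit 2; enqueue 0 → queue [12, 3, 4, 1, 15, 13, 11, 0]
Visit 12; enqueue 10 → queue [3, 4, 1, 15, 13, 11, 0, 10]
Visit 3 → queue [4, 1, 15, 13, 11, 0, 10]
Visit 4 → queue [1, 15, 13, 11, 0, 10]
Visit 1 → queue [15, 13, 11, 0, 10]
Visit 15 → queue [13, 11, 0, 10]
Visit 13 → queue [11, 0, 10]
Visit 11 → queue [0, 10]
Visit 0 → queue [10]
Visit 10 → queue []

Visit order: 9, 14, 6, 8, 5, 7, 2, 12, 3, 4, 1, 15, 13, 11, 0, 10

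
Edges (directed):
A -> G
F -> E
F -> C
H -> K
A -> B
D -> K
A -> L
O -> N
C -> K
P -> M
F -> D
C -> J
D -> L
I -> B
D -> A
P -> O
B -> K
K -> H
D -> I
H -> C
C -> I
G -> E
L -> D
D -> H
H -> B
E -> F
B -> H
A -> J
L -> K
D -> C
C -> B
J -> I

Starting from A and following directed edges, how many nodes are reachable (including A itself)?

12

BFS from A visits: A, B, G, J, L, H, K, E, I, D, C, F
Reachable nodes: 12 of 16 total.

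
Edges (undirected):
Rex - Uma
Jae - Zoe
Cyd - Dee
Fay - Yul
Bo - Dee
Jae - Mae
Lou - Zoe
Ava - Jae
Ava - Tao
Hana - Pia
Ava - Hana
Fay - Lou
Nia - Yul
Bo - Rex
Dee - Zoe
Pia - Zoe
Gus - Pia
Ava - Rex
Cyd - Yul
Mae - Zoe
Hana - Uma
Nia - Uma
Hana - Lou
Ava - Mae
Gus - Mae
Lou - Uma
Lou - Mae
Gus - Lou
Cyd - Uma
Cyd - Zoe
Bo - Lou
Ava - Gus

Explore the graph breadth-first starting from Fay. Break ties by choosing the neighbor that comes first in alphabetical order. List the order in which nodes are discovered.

Fay Lou Yul Bo Gus Hana Mae Uma Zoe Cyd Nia Dee Rex Ava Pia Jae Tao

Visit Fay; enqueue Lou, Yul → queue [Lou, Yul]
Visit Lou; enqueue Bo, Gus, Hana, Mae, Uma, Zoe → queue [Yul, Bo, Gus, Hana, Mae, Uma, Zoe]
Visit Yul; enqueue Cyd, Nia → queue [Bo, Gus, Hana, Mae, Uma, Zoe, Cyd, Nia]
Visit Bo; enqueue Dee, Rex → queue [Gus, Hana, Mae, Uma, Zoe, Cyd, Nia, Dee, Rex]
Visit Gus; enqueue Ava, Pia → queue [Hana, Mae, Uma, Zoe, Cyd, Nia, Dee, Rex, Ava, Pia]
Visit Hana → queue [Mae, Uma, Zoe, Cyd, Nia, Dee, Rex, Ava, Pia]
Visit Mae; enqueue Jae → queue [Uma, Zoe, Cyd, Nia, Dee, Rex, Ava, Pia, Jae]
Visit Uma → queue [Zoe, Cyd, Nia, Dee, Rex, Ava, Pia, Jae]
Visit Zoe → queue [Cyd, Nia, Dee, Rex, Ava, Pia, Jae]
Visit Cyd → queue [Nia, Dee, Rex, Ava, Pia, Jae]
Visit Nia → queue [Dee, Rex, Ava, Pia, Jae]
Visit Dee → queue [Rex, Ava, Pia, Jae]
Visit Rex → queue [Ava, Pia, Jae]
Visit Ava; enqueue Tao → queue [Pia, Jae, Tao]
Visit Pia → queue [Jae, Tao]
Visit Jae → queue [Tao]
Visit Tao → queue []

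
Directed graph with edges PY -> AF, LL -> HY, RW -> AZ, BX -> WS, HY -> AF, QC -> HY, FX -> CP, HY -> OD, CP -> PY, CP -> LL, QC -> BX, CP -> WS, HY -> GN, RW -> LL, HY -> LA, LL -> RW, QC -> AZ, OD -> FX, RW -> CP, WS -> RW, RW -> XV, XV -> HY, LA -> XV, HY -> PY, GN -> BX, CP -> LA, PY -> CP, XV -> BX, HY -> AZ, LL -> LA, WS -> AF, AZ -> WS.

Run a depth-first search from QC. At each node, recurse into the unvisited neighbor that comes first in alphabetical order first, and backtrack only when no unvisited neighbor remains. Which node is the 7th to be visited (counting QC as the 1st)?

Visit QC
QC → AZ
AZ → WS
WS → AF
WS → RW
RW → CP
CP → LA
LA → XV
XV → BX
XV → HY
HY → GN
HY → OD
OD → FX
HY → PY
CP → LL

Visit order: QC, AZ, WS, AF, RW, CP, LA, XV, BX, HY, GN, OD, FX, PY, LL

LA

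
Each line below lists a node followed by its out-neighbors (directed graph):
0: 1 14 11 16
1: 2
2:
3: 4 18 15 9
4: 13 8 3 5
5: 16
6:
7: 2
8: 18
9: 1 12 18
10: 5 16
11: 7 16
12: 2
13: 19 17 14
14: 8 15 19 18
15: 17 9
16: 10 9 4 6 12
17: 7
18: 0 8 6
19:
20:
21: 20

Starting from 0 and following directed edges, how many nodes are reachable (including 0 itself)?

20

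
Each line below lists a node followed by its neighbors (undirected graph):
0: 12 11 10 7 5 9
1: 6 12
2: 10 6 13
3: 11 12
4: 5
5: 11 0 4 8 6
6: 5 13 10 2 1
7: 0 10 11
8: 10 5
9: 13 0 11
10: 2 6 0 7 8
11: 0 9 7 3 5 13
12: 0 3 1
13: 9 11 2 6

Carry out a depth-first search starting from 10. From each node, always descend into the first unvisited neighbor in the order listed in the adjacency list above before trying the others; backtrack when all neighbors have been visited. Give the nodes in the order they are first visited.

10 -> 2 -> 6 -> 5 -> 11 -> 0 -> 12 -> 3 -> 1 -> 7 -> 9 -> 13 -> 4 -> 8

Visit 10
10 → 2
2 → 6
6 → 5
5 → 11
11 → 0
0 → 12
12 → 3
12 → 1
0 → 7
0 → 9
9 → 13
5 → 4
5 → 8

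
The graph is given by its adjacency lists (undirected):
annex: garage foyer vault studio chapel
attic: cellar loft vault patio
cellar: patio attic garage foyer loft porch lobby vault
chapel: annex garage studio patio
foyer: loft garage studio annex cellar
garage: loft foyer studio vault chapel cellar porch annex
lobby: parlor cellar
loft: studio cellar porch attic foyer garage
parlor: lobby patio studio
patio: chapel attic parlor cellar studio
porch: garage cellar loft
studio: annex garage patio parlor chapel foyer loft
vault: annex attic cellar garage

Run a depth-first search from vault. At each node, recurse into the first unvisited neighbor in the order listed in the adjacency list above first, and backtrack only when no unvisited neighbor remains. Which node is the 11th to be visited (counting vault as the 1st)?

porch

Visit vault
vault → annex
annex → garage
garage → loft
loft → studio
studio → patio
patio → chapel
patio → attic
attic → cellar
cellar → foyer
cellar → porch
cellar → lobby
lobby → parlor

Visit order: vault, annex, garage, loft, studio, patio, chapel, attic, cellar, foyer, porch, lobby, parlor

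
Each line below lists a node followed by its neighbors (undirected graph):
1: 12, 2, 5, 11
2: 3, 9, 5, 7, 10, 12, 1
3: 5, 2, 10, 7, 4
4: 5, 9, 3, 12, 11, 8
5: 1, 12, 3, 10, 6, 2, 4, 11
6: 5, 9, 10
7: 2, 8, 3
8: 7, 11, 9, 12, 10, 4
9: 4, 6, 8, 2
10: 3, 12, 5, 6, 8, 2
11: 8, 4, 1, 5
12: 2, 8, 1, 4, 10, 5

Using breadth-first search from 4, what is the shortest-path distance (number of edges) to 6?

2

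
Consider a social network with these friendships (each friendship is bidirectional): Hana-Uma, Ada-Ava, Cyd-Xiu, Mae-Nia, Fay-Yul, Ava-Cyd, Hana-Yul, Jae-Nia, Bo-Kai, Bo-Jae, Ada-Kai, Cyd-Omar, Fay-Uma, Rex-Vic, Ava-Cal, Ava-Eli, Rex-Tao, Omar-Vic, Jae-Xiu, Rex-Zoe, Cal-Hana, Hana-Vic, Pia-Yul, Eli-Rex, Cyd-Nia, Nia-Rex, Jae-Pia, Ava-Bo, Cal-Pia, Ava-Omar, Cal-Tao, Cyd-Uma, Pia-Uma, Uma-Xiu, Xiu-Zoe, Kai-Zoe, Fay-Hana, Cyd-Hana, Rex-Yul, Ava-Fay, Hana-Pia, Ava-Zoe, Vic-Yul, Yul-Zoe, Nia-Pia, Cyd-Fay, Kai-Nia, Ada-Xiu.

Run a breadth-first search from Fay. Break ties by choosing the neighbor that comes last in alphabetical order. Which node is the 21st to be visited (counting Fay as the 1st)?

Visit Fay; enqueue Yul, Uma, Hana, Cyd, Ava → queue [Yul, Uma, Hana, Cyd, Ava]
Visit Yul; enqueue Zoe, Vic, Rex, Pia → queue [Uma, Hana, Cyd, Ava, Zoe, Vic, Rex, Pia]
Visit Uma; enqueue Xiu → queue [Hana, Cyd, Ava, Zoe, Vic, Rex, Pia, Xiu]
Visit Hana; enqueue Cal → queue [Cyd, Ava, Zoe, Vic, Rex, Pia, Xiu, Cal]
Visit Cyd; enqueue Omar, Nia → queue [Ava, Zoe, Vic, Rex, Pia, Xiu, Cal, Omar, Nia]
Visit Ava; enqueue Eli, Bo, Ada → queue [Zoe, Vic, Rex, Pia, Xiu, Cal, Omar, Nia, Eli, Bo, Ada]
Visit Zoe; enqueue Kai → queue [Vic, Rex, Pia, Xiu, Cal, Omar, Nia, Eli, Bo, Ada, Kai]
Visit Vic → queue [Rex, Pia, Xiu, Cal, Omar, Nia, Eli, Bo, Ada, Kai]
Visit Rex; enqueue Tao → queue [Pia, Xiu, Cal, Omar, Nia, Eli, Bo, Ada, Kai, Tao]
Visit Pia; enqueue Jae → queue [Xiu, Cal, Omar, Nia, Eli, Bo, Ada, Kai, Tao, Jae]
Visit Xiu → queue [Cal, Omar, Nia, Eli, Bo, Ada, Kai, Tao, Jae]
Visit Cal → queue [Omar, Nia, Eli, Bo, Ada, Kai, Tao, Jae]
Visit Omar → queue [Nia, Eli, Bo, Ada, Kai, Tao, Jae]
Visit Nia; enqueue Mae → queue [Eli, Bo, Ada, Kai, Tao, Jae, Mae]
Visit Eli → queue [Bo, Ada, Kai, Tao, Jae, Mae]
Visit Bo → queue [Ada, Kai, Tao, Jae, Mae]
Visit Ada → queue [Kai, Tao, Jae, Mae]
Visit Kai → queue [Tao, Jae, Mae]
Visit Tao → queue [Jae, Mae]
Visit Jae → queue [Mae]
Visit Mae → queue []

Visit order: Fay, Yul, Uma, Hana, Cyd, Ava, Zoe, Vic, Rex, Pia, Xiu, Cal, Omar, Nia, Eli, Bo, Ada, Kai, Tao, Jae, Mae

Mae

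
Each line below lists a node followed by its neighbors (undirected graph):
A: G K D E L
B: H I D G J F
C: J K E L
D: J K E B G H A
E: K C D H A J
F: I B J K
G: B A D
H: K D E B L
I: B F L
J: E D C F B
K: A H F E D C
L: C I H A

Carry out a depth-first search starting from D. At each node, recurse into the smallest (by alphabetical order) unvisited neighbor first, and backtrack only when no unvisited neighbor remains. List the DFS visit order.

D -> A -> E -> C -> J -> B -> F -> I -> L -> H -> K -> G

Visit D
D → A
A → E
E → C
C → J
J → B
B → F
F → I
I → L
L → H
H → K
B → G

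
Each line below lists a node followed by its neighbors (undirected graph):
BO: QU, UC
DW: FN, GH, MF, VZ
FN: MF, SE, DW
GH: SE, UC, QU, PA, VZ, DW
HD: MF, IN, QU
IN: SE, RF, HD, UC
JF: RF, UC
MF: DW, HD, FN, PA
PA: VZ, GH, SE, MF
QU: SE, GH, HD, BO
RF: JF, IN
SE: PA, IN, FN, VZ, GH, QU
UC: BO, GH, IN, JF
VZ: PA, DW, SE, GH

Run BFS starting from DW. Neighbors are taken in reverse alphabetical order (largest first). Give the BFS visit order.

DW VZ MF GH FN SE PA HD UC QU IN JF BO RF

Visit DW; enqueue VZ, MF, GH, FN → queue [VZ, MF, GH, FN]
Visit VZ; enqueue SE, PA → queue [MF, GH, FN, SE, PA]
Visit MF; enqueue HD → queue [GH, FN, SE, PA, HD]
Visit GH; enqueue UC, QU → queue [FN, SE, PA, HD, UC, QU]
Visit FN → queue [SE, PA, HD, UC, QU]
Visit SE; enqueue IN → queue [PA, HD, UC, QU, IN]
Visit PA → queue [HD, UC, QU, IN]
Visit HD → queue [UC, QU, IN]
Visit UC; enqueue JF, BO → queue [QU, IN, JF, BO]
Visit QU → queue [IN, JF, BO]
Visit IN; enqueue RF → queue [JF, BO, RF]
Visit JF → queue [BO, RF]
Visit BO → queue [RF]
Visit RF → queue []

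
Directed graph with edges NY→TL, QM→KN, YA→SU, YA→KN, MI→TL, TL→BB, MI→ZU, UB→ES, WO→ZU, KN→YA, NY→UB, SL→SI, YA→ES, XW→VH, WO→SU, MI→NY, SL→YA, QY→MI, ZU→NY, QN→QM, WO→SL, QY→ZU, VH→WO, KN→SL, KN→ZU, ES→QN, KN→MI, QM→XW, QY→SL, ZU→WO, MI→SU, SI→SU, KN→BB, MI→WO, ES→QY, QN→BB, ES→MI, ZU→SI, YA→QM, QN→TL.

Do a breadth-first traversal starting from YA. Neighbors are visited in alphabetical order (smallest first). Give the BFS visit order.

YA, ES, KN, QM, SU, MI, QN, QY, BB, SL, ZU, XW, NY, TL, WO, SI, VH, UB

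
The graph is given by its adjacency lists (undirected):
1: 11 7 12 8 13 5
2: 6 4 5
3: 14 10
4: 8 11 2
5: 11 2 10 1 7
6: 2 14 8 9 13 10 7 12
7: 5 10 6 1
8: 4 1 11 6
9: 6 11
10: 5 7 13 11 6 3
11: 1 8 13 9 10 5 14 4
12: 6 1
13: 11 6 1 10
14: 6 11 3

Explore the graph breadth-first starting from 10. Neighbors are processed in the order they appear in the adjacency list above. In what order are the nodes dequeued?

Visit 10; enqueue 5, 7, 13, 11, 6, 3 → queue [5, 7, 13, 11, 6, 3]
Visit 5; enqueue 2, 1 → queue [7, 13, 11, 6, 3, 2, 1]
Visit 7 → queue [13, 11, 6, 3, 2, 1]
Visit 13 → queue [11, 6, 3, 2, 1]
Visit 11; enqueue 8, 9, 14, 4 → queue [6, 3, 2, 1, 8, 9, 14, 4]
Visit 6; enqueue 12 → queue [3, 2, 1, 8, 9, 14, 4, 12]
Visit 3 → queue [2, 1, 8, 9, 14, 4, 12]
Visit 2 → queue [1, 8, 9, 14, 4, 12]
Visit 1 → queue [8, 9, 14, 4, 12]
Visit 8 → queue [9, 14, 4, 12]
Visit 9 → queue [14, 4, 12]
Visit 14 → queue [4, 12]
Visit 4 → queue [12]
Visit 12 → queue []

10 → 5 → 7 → 13 → 11 → 6 → 3 → 2 → 1 → 8 → 9 → 14 → 4 → 12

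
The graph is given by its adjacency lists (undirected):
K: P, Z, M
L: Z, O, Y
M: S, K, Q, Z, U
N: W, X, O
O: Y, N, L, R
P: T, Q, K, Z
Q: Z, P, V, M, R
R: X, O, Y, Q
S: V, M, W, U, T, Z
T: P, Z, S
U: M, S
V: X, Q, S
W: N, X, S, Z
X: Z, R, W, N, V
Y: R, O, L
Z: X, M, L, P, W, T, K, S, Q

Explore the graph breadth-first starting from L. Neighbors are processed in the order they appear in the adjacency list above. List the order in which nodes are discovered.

L -> Z -> O -> Y -> X -> M -> P -> W -> T -> K -> S -> Q -> N -> R -> V -> U

Visit L; enqueue Z, O, Y → queue [Z, O, Y]
Visit Z; enqueue X, M, P, W, T, K, S, Q → queue [O, Y, X, M, P, W, T, K, S, Q]
Visit O; enqueue N, R → queue [Y, X, M, P, W, T, K, S, Q, N, R]
Visit Y → queue [X, M, P, W, T, K, S, Q, N, R]
Visit X; enqueue V → queue [M, P, W, T, K, S, Q, N, R, V]
Visit M; enqueue U → queue [P, W, T, K, S, Q, N, R, V, U]
Visit P → queue [W, T, K, S, Q, N, R, V, U]
Visit W → queue [T, K, S, Q, N, R, V, U]
Visit T → queue [K, S, Q, N, R, V, U]
Visit K → queue [S, Q, N, R, V, U]
Visit S → queue [Q, N, R, V, U]
Visit Q → queue [N, R, V, U]
Visit N → queue [R, V, U]
Visit R → queue [V, U]
Visit V → queue [U]
Visit U → queue []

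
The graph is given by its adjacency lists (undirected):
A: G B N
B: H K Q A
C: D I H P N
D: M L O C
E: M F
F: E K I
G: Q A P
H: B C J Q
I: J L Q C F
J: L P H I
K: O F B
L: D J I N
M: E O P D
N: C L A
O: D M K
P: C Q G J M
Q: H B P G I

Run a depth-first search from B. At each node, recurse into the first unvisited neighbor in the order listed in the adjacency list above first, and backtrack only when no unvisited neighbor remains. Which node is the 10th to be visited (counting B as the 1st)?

I

Visit B
B → H
H → C
C → D
D → M
M → E
E → F
F → K
K → O
F → I
I → J
J → L
L → N
N → A
A → G
G → Q
Q → P

Visit order: B, H, C, D, M, E, F, K, O, I, J, L, N, A, G, Q, P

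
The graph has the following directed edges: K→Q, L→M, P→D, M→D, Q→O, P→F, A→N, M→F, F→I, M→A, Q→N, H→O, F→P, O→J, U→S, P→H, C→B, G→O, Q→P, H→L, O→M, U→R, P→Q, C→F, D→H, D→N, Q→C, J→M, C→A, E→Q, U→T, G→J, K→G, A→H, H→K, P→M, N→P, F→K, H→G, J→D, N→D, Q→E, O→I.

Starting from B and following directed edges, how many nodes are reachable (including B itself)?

BFS from B visits: B
Reachable nodes: 1 of 21 total.

1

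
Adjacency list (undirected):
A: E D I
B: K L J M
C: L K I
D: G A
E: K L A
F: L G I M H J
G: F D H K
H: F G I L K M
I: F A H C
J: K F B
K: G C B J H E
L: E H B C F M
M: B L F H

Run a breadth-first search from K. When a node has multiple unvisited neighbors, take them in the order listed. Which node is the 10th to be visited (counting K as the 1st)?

Visit K; enqueue G, C, B, J, H, E → queue [G, C, B, J, H, E]
Visit G; enqueue F, D → queue [C, B, J, H, E, F, D]
Visit C; enqueue L, I → queue [B, J, H, E, F, D, L, I]
Visit B; enqueue M → queue [J, H, E, F, D, L, I, M]
Visit J → queue [H, E, F, D, L, I, M]
Visit H → queue [E, F, D, L, I, M]
Visit E; enqueue A → queue [F, D, L, I, M, A]
Visit F → queue [D, L, I, M, A]
Visit D → queue [L, I, M, A]
Visit L → queue [I, M, A]
Visit I → queue [M, A]
Visit M → queue [A]
Visit A → queue []

Visit order: K, G, C, B, J, H, E, F, D, L, I, M, A

L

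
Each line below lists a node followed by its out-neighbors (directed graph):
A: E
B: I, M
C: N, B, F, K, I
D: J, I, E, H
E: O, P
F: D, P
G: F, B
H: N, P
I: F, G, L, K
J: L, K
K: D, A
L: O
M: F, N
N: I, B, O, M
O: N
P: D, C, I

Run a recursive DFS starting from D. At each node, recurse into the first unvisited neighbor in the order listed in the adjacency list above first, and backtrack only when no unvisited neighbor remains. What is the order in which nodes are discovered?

Visit D
D → J
J → L
L → O
O → N
N → I
I → F
F → P
P → C
C → B
B → M
C → K
K → A
A → E
I → G
D → H

D, J, L, O, N, I, F, P, C, B, M, K, A, E, G, H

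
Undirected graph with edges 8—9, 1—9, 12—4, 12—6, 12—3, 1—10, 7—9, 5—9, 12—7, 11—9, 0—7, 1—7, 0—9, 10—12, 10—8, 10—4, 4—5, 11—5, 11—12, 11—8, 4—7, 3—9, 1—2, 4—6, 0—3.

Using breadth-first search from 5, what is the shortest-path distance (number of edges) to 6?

Level 0: 5
Level 1: 4, 9, 11
Level 2: 0, 1, 3, 6, 7, 8, 10, 12
Level 3: 2
6 first appears at level 2.

2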